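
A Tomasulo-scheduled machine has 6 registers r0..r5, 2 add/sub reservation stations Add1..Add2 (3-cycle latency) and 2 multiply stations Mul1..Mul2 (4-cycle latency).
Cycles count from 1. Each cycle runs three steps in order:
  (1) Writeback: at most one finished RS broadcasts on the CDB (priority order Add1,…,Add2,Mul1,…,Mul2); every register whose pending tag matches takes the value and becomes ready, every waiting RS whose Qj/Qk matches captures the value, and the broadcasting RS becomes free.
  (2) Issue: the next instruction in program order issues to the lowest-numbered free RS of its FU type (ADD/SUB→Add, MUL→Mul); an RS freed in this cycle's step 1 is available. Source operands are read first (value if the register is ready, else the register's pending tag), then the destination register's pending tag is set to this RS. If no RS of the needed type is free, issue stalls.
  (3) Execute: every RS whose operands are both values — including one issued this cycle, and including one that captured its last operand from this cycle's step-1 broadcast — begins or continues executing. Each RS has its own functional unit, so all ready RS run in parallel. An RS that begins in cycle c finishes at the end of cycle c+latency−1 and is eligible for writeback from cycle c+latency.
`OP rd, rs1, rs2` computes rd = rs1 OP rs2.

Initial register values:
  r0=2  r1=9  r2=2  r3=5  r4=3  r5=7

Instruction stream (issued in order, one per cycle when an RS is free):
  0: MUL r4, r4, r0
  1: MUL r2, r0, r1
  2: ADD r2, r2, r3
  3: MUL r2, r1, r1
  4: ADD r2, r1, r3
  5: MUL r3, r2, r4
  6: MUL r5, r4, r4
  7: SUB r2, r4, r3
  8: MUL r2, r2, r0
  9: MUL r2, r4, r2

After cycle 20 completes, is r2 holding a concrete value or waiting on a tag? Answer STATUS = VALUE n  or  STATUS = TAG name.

STATUS = TAG Mul1

c1: issue MUL r4<-Mul1 | r0:2,r1:9,r2:2,r3:5,r4:Mul1,r5:7
c2: issue MUL r2<-Mul2 | r0:2,r1:9,r2:Mul2,r3:5,r4:Mul1,r5:7
c3: issue ADD r2<-Add1 | r0:2,r1:9,r2:Add1,r3:5,r4:Mul1,r5:7
c4: stall | r0:2,r1:9,r2:Add1,r3:5,r4:Mul1,r5:7
c5: CDB Mul1=6; issue MUL r2<-Mul1 | r0:2,r1:9,r2:Mul1,r3:5,r4:6,r5:7
c6: CDB Mul2=18; issue ADD r2<-Add2 | r0:2,r1:9,r2:Add2,r3:5,r4:6,r5:7
c7: issue MUL r3<-Mul2 | r0:2,r1:9,r2:Add2,r3:Mul2,r4:6,r5:7
c8: stall | r0:2,r1:9,r2:Add2,r3:Mul2,r4:6,r5:7
c9: CDB Add1=23; stall | r0:2,r1:9,r2:Add2,r3:Mul2,r4:6,r5:7
c10: CDB Add2=14; stall | r0:2,r1:9,r2:14,r3:Mul2,r4:6,r5:7
c11: CDB Mul1=81; issue MUL r5<-Mul1 | r0:2,r1:9,r2:14,r3:Mul2,r4:6,r5:Mul1
c12: issue SUB r2<-Add1 | r0:2,r1:9,r2:Add1,r3:Mul2,r4:6,r5:Mul1
c13: stall | r0:2,r1:9,r2:Add1,r3:Mul2,r4:6,r5:Mul1
c14: CDB Mul2=84; issue MUL r2<-Mul2 | r0:2,r1:9,r2:Mul2,r3:84,r4:6,r5:Mul1
c15: CDB Mul1=36; issue MUL r2<-Mul1 | r0:2,r1:9,r2:Mul1,r3:84,r4:6,r5:36
c16: - | r0:2,r1:9,r2:Mul1,r3:84,r4:6,r5:36
c17: CDB Add1=-78 | r0:2,r1:9,r2:Mul1,r3:84,r4:6,r5:36
c18: - | r0:2,r1:9,r2:Mul1,r3:84,r4:6,r5:36
c19: - | r0:2,r1:9,r2:Mul1,r3:84,r4:6,r5:36
c20: - | r0:2,r1:9,r2:Mul1,r3:84,r4:6,r5:36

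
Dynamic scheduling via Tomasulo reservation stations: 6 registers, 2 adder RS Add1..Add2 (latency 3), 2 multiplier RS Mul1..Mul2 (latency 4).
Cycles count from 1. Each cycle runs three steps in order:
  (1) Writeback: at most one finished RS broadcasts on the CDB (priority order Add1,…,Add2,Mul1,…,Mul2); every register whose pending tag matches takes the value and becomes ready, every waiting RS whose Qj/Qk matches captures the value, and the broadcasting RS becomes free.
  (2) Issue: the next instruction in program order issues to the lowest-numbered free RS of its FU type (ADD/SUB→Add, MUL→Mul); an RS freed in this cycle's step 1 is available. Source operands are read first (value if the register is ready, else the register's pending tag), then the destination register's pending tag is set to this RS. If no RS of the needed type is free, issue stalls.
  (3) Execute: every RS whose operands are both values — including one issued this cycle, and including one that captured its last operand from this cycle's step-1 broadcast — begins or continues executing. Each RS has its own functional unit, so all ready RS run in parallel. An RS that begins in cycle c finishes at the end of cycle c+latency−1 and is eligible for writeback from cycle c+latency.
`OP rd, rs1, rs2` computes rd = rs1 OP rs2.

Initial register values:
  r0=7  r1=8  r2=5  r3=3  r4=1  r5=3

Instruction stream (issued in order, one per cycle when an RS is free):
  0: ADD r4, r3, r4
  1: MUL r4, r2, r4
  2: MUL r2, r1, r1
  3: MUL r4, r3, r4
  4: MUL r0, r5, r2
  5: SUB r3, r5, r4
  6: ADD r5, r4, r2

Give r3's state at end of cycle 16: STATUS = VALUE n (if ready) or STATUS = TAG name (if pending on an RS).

c1: issue ADD r4<-Add1 | r0:7,r1:8,r2:5,r3:3,r4:Add1,r5:3
c2: issue MUL r4<-Mul1 | r0:7,r1:8,r2:5,r3:3,r4:Mul1,r5:3
c3: issue MUL r2<-Mul2 | r0:7,r1:8,r2:Mul2,r3:3,r4:Mul1,r5:3
c4: CDB Add1=4; stall | r0:7,r1:8,r2:Mul2,r3:3,r4:Mul1,r5:3
c5: stall | r0:7,r1:8,r2:Mul2,r3:3,r4:Mul1,r5:3
c6: stall | r0:7,r1:8,r2:Mul2,r3:3,r4:Mul1,r5:3
c7: CDB Mul2=64; issue MUL r4<-Mul2 | r0:7,r1:8,r2:64,r3:3,r4:Mul2,r5:3
c8: CDB Mul1=20; issue MUL r0<-Mul1 | r0:Mul1,r1:8,r2:64,r3:3,r4:Mul2,r5:3
c9: issue SUB r3<-Add1 | r0:Mul1,r1:8,r2:64,r3:Add1,r4:Mul2,r5:3
c10: issue ADD r5<-Add2 | r0:Mul1,r1:8,r2:64,r3:Add1,r4:Mul2,r5:Add2
c11: - | r0:Mul1,r1:8,r2:64,r3:Add1,r4:Mul2,r5:Add2
c12: CDB Mul1=192 | r0:192,r1:8,r2:64,r3:Add1,r4:Mul2,r5:Add2
c13: CDB Mul2=60 | r0:192,r1:8,r2:64,r3:Add1,r4:60,r5:Add2
c14: - | r0:192,r1:8,r2:64,r3:Add1,r4:60,r5:Add2
c15: - | r0:192,r1:8,r2:64,r3:Add1,r4:60,r5:Add2
c16: CDB Add1=-57 | r0:192,r1:8,r2:64,r3:-57,r4:60,r5:Add2

STATUS = VALUE -57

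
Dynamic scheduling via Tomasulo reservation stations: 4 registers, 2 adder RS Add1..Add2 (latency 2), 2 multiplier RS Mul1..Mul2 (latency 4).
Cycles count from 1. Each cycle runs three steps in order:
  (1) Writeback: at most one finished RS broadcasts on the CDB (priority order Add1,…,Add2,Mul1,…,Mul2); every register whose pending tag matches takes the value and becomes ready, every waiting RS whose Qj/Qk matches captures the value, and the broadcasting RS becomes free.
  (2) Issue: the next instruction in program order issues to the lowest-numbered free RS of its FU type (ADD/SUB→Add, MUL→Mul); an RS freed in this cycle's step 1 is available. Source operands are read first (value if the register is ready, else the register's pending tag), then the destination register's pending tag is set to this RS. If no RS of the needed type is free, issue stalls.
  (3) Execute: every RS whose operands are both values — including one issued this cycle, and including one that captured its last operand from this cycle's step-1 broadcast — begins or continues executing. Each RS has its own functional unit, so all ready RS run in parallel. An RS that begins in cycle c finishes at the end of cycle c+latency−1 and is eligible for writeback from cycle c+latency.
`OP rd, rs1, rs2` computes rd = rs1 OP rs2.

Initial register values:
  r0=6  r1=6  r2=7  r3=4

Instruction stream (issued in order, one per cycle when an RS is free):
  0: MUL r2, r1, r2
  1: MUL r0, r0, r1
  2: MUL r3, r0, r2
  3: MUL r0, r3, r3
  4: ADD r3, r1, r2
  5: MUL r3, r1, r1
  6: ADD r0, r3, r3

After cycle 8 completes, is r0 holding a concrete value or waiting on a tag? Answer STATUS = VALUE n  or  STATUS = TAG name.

STATUS = TAG Mul2

  c1: issue MUL r2<-Mul1  regs: r0:6,r1:6,r2:Mul1,r3:4
  c2: issue MUL r0<-Mul2  regs: r0:Mul2,r1:6,r2:Mul1,r3:4
  c3: stall  regs: r0:Mul2,r1:6,r2:Mul1,r3:4
  c4: stall  regs: r0:Mul2,r1:6,r2:Mul1,r3:4
  c5: CDB Mul1=42; issue MUL r3<-Mul1  regs: r0:Mul2,r1:6,r2:42,r3:Mul1
  c6: CDB Mul2=36; issue MUL r0<-Mul2  regs: r0:Mul2,r1:6,r2:42,r3:Mul1
  c7: issue ADD r3<-Add1  regs: r0:Mul2,r1:6,r2:42,r3:Add1
  c8: stall  regs: r0:Mul2,r1:6,r2:42,r3:Add1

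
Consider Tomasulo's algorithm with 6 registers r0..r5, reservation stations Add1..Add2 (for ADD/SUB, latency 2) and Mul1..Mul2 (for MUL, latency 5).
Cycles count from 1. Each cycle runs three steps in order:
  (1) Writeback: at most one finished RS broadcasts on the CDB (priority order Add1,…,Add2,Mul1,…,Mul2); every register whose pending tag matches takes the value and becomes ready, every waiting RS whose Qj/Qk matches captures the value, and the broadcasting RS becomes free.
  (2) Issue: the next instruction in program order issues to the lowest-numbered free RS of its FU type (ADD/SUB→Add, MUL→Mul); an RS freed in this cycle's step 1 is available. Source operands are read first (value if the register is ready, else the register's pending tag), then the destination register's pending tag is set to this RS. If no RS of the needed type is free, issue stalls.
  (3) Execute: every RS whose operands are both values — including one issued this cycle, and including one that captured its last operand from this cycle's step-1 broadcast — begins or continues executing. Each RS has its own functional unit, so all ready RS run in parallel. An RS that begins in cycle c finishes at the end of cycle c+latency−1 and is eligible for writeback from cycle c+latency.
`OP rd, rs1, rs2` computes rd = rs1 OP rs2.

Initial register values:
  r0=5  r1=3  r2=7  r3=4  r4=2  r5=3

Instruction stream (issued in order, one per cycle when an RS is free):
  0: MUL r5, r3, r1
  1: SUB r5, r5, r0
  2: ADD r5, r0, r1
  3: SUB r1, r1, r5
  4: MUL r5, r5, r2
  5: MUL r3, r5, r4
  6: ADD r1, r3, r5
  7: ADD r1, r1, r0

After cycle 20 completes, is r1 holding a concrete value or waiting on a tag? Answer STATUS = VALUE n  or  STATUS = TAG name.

c1: issue MUL r5<-Mul1 | r0:5,r1:3,r2:7,r3:4,r4:2,r5:Mul1
c2: issue SUB r5<-Add1 | r0:5,r1:3,r2:7,r3:4,r4:2,r5:Add1
c3: issue ADD r5<-Add2 | r0:5,r1:3,r2:7,r3:4,r4:2,r5:Add2
c4: stall | r0:5,r1:3,r2:7,r3:4,r4:2,r5:Add2
c5: CDB Add2=8; issue SUB r1<-Add2 | r0:5,r1:Add2,r2:7,r3:4,r4:2,r5:8
c6: CDB Mul1=12; issue MUL r5<-Mul1 | r0:5,r1:Add2,r2:7,r3:4,r4:2,r5:Mul1
c7: CDB Add2=-5; issue MUL r3<-Mul2 | r0:5,r1:-5,r2:7,r3:Mul2,r4:2,r5:Mul1
c8: CDB Add1=7; issue ADD r1<-Add1 | r0:5,r1:Add1,r2:7,r3:Mul2,r4:2,r5:Mul1
c9: issue ADD r1<-Add2 | r0:5,r1:Add2,r2:7,r3:Mul2,r4:2,r5:Mul1
c10: - | r0:5,r1:Add2,r2:7,r3:Mul2,r4:2,r5:Mul1
c11: CDB Mul1=56 | r0:5,r1:Add2,r2:7,r3:Mul2,r4:2,r5:56
c12: - | r0:5,r1:Add2,r2:7,r3:Mul2,r4:2,r5:56
c13: - | r0:5,r1:Add2,r2:7,r3:Mul2,r4:2,r5:56
c14: - | r0:5,r1:Add2,r2:7,r3:Mul2,r4:2,r5:56
c15: - | r0:5,r1:Add2,r2:7,r3:Mul2,r4:2,r5:56
c16: CDB Mul2=112 | r0:5,r1:Add2,r2:7,r3:112,r4:2,r5:56
c17: - | r0:5,r1:Add2,r2:7,r3:112,r4:2,r5:56
c18: CDB Add1=168 | r0:5,r1:Add2,r2:7,r3:112,r4:2,r5:56
c19: - | r0:5,r1:Add2,r2:7,r3:112,r4:2,r5:56
c20: CDB Add2=173 | r0:5,r1:173,r2:7,r3:112,r4:2,r5:56

STATUS = VALUE 173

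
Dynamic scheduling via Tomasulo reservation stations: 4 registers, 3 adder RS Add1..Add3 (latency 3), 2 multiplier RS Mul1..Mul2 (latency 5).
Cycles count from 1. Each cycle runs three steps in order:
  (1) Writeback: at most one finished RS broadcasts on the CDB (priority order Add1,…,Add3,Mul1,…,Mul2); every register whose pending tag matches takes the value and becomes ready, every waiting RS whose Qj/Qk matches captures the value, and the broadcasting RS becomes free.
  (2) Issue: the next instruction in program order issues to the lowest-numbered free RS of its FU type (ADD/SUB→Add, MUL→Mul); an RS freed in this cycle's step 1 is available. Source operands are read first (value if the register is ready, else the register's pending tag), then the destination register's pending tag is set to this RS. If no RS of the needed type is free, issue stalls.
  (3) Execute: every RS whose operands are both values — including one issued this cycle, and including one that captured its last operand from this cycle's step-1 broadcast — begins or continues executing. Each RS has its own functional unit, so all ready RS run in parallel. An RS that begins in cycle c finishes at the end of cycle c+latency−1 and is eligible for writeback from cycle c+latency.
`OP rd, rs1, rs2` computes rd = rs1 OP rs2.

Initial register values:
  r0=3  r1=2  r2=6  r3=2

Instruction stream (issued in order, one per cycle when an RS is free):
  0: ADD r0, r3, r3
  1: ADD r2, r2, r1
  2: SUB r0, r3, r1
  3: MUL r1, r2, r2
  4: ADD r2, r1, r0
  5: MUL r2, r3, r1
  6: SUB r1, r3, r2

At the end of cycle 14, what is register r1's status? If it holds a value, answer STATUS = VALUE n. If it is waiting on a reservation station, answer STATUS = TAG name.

  c1: issue ADD r0<-Add1  regs: r0:Add1,r1:2,r2:6,r3:2
  c2: issue ADD r2<-Add2  regs: r0:Add1,r1:2,r2:Add2,r3:2
  c3: issue SUB r0<-Add3  regs: r0:Add3,r1:2,r2:Add2,r3:2
  c4: CDB Add1=4; issue MUL r1<-Mul1  regs: r0:Add3,r1:Mul1,r2:Add2,r3:2
  c5: CDB Add2=8; issue ADD r2<-Add1  regs: r0:Add3,r1:Mul1,r2:Add1,r3:2
  c6: CDB Add3=0; issue MUL r2<-Mul2  regs: r0:0,r1:Mul1,r2:Mul2,r3:2
  c7: issue SUB r1<-Add2  regs: r0:0,r1:Add2,r2:Mul2,r3:2
  c8: -  regs: r0:0,r1:Add2,r2:Mul2,r3:2
  c9: -  regs: r0:0,r1:Add2,r2:Mul2,r3:2
  c10: CDB Mul1=64  regs: r0:0,r1:Add2,r2:Mul2,r3:2
  c11: -  regs: r0:0,r1:Add2,r2:Mul2,r3:2
  c12: -  regs: r0:0,r1:Add2,r2:Mul2,r3:2
  c13: CDB Add1=64  regs: r0:0,r1:Add2,r2:Mul2,r3:2
  c14: -  regs: r0:0,r1:Add2,r2:Mul2,r3:2

STATUS = TAG Add2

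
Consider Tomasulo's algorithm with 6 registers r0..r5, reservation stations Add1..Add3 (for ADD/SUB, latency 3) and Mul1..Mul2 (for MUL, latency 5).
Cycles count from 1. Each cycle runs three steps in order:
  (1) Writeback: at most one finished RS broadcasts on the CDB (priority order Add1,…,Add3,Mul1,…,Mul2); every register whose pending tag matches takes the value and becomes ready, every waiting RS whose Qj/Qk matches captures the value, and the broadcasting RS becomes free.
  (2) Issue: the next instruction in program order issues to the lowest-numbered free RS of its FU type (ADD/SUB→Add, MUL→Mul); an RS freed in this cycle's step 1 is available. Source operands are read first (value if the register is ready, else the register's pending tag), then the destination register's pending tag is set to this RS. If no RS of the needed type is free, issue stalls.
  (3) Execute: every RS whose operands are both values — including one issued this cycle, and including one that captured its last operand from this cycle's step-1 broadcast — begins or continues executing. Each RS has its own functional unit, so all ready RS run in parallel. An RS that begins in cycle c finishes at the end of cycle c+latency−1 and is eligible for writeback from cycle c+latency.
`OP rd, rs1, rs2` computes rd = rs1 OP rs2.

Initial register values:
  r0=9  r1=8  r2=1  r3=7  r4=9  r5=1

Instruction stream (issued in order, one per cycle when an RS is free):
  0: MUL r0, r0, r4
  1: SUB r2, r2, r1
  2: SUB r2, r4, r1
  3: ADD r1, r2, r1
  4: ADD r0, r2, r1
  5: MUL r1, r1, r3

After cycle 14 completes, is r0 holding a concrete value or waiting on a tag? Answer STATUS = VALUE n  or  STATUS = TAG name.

STATUS = VALUE 10

c1: issue MUL r0<-Mul1 | r0:Mul1,r1:8,r2:1,r3:7,r4:9,r5:1
c2: issue SUB r2<-Add1 | r0:Mul1,r1:8,r2:Add1,r3:7,r4:9,r5:1
c3: issue SUB r2<-Add2 | r0:Mul1,r1:8,r2:Add2,r3:7,r4:9,r5:1
c4: issue ADD r1<-Add3 | r0:Mul1,r1:Add3,r2:Add2,r3:7,r4:9,r5:1
c5: CDB Add1=-7; issue ADD r0<-Add1 | r0:Add1,r1:Add3,r2:Add2,r3:7,r4:9,r5:1
c6: CDB Add2=1; issue MUL r1<-Mul2 | r0:Add1,r1:Mul2,r2:1,r3:7,r4:9,r5:1
c7: CDB Mul1=81 | r0:Add1,r1:Mul2,r2:1,r3:7,r4:9,r5:1
c8: - | r0:Add1,r1:Mul2,r2:1,r3:7,r4:9,r5:1
c9: CDB Add3=9 | r0:Add1,r1:Mul2,r2:1,r3:7,r4:9,r5:1
c10: - | r0:Add1,r1:Mul2,r2:1,r3:7,r4:9,r5:1
c11: - | r0:Add1,r1:Mul2,r2:1,r3:7,r4:9,r5:1
c12: CDB Add1=10 | r0:10,r1:Mul2,r2:1,r3:7,r4:9,r5:1
c13: - | r0:10,r1:Mul2,r2:1,r3:7,r4:9,r5:1
c14: CDB Mul2=63 | r0:10,r1:63,r2:1,r3:7,r4:9,r5:1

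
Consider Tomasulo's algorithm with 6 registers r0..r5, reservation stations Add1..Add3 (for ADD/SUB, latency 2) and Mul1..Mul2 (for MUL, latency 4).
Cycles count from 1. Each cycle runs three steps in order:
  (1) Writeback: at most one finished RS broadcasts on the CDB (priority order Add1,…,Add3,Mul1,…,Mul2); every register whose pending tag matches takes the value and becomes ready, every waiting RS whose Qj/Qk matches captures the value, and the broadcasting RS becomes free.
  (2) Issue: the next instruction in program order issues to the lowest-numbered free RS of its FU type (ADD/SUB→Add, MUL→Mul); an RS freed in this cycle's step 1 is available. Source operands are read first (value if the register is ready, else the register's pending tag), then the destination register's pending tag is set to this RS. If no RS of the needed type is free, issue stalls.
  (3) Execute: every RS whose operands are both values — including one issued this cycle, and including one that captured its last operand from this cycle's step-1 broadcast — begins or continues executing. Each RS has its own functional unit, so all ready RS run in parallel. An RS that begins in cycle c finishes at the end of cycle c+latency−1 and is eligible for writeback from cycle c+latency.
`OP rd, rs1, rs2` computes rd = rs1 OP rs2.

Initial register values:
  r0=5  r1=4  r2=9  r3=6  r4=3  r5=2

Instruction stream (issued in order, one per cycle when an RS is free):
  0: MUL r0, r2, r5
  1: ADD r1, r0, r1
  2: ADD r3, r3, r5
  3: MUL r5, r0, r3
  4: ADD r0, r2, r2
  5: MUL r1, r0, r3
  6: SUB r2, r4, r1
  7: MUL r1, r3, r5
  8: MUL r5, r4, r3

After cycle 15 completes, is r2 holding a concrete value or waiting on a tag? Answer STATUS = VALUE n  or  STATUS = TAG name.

STATUS = VALUE -141

cycle 1: issue MUL r0<-Mul1 // r0:Mul1,r1:4,r2:9,r3:6,r4:3,r5:2
cycle 2: issue ADD r1<-Add1 // r0:Mul1,r1:Add1,r2:9,r3:6,r4:3,r5:2
cycle 3: issue ADD r3<-Add2 // r0:Mul1,r1:Add1,r2:9,r3:Add2,r4:3,r5:2
cycle 4: issue MUL r5<-Mul2 // r0:Mul1,r1:Add1,r2:9,r3:Add2,r4:3,r5:Mul2
cycle 5: CDB Add2=8; issue ADD r0<-Add2 // r0:Add2,r1:Add1,r2:9,r3:8,r4:3,r5:Mul2
cycle 6: CDB Mul1=18; issue MUL r1<-Mul1 // r0:Add2,r1:Mul1,r2:9,r3:8,r4:3,r5:Mul2
cycle 7: CDB Add2=18; issue SUB r2<-Add2 // r0:18,r1:Mul1,r2:Add2,r3:8,r4:3,r5:Mul2
cycle 8: CDB Add1=22; stall // r0:18,r1:Mul1,r2:Add2,r3:8,r4:3,r5:Mul2
cycle 9: stall // r0:18,r1:Mul1,r2:Add2,r3:8,r4:3,r5:Mul2
cycle 10: CDB Mul2=144; issue MUL r1<-Mul2 // r0:18,r1:Mul2,r2:Add2,r3:8,r4:3,r5:144
cycle 11: CDB Mul1=144; issue MUL r5<-Mul1 // r0:18,r1:Mul2,r2:Add2,r3:8,r4:3,r5:Mul1
cycle 12: - // r0:18,r1:Mul2,r2:Add2,r3:8,r4:3,r5:Mul1
cycle 13: CDB Add2=-141 // r0:18,r1:Mul2,r2:-141,r3:8,r4:3,r5:Mul1
cycle 14: CDB Mul2=1152 // r0:18,r1:1152,r2:-141,r3:8,r4:3,r5:Mul1
cycle 15: CDB Mul1=24 // r0:18,r1:1152,r2:-141,r3:8,r4:3,r5:24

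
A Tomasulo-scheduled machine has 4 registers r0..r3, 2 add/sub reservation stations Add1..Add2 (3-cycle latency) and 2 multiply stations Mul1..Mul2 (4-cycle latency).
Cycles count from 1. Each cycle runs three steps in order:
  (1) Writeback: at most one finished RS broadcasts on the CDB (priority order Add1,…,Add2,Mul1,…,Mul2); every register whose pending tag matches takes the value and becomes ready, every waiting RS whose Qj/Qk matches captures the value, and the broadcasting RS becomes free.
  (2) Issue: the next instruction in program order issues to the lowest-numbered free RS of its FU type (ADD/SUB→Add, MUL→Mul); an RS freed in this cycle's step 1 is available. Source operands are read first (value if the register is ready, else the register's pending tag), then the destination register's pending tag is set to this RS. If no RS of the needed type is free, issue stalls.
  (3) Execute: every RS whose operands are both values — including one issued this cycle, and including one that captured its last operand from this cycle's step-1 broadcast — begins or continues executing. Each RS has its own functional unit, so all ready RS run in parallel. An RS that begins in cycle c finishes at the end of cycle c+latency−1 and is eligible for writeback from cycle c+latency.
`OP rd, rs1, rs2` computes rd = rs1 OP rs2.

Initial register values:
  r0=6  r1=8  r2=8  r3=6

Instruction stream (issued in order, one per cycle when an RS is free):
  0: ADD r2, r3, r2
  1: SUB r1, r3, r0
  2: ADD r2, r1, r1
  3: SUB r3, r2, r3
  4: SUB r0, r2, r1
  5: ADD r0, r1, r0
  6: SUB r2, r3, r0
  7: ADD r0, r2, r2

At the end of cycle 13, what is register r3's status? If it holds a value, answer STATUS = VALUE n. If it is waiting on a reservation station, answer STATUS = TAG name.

STATUS = VALUE -6

c1: issue ADD r2<-Add1 | r0:6,r1:8,r2:Add1,r3:6
c2: issue SUB r1<-Add2 | r0:6,r1:Add2,r2:Add1,r3:6
c3: stall | r0:6,r1:Add2,r2:Add1,r3:6
c4: CDB Add1=14; issue ADD r2<-Add1 | r0:6,r1:Add2,r2:Add1,r3:6
c5: CDB Add2=0; issue SUB r3<-Add2 | r0:6,r1:0,r2:Add1,r3:Add2
c6: stall | r0:6,r1:0,r2:Add1,r3:Add2
c7: stall | r0:6,r1:0,r2:Add1,r3:Add2
c8: CDB Add1=0; issue SUB r0<-Add1 | r0:Add1,r1:0,r2:0,r3:Add2
c9: stall | r0:Add1,r1:0,r2:0,r3:Add2
c10: stall | r0:Add1,r1:0,r2:0,r3:Add2
c11: CDB Add1=0; issue ADD r0<-Add1 | r0:Add1,r1:0,r2:0,r3:Add2
c12: CDB Add2=-6; issue SUB r2<-Add2 | r0:Add1,r1:0,r2:Add2,r3:-6
c13: stall | r0:Add1,r1:0,r2:Add2,r3:-6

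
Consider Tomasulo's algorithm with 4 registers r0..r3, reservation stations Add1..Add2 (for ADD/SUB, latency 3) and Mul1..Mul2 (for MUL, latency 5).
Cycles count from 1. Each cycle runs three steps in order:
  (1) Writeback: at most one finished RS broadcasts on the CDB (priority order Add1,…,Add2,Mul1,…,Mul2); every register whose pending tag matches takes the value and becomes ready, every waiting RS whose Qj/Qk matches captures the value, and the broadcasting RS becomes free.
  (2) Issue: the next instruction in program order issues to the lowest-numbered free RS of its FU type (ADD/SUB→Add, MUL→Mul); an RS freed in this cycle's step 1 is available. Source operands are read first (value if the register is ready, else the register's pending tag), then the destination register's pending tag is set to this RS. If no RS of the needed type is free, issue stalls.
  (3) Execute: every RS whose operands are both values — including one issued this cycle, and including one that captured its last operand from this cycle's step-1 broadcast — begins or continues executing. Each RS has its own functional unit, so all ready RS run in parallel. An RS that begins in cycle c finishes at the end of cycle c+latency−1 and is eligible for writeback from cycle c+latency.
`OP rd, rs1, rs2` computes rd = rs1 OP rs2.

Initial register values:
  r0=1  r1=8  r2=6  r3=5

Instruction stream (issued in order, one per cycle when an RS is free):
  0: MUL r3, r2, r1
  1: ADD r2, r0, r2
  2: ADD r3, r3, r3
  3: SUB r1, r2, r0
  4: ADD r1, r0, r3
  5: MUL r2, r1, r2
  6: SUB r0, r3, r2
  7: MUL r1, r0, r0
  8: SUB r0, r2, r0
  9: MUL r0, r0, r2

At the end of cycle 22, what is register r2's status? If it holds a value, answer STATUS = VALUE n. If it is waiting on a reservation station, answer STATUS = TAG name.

STATUS = VALUE 679

  c1: issue MUL r3<-Mul1  regs: r0:1,r1:8,r2:6,r3:Mul1
  c2: issue ADD r2<-Add1  regs: r0:1,r1:8,r2:Add1,r3:Mul1
  c3: issue ADD r3<-Add2  regs: r0:1,r1:8,r2:Add1,r3:Add2
  c4: stall  regs: r0:1,r1:8,r2:Add1,r3:Add2
  c5: CDB Add1=7; issue SUB r1<-Add1  regs: r0:1,r1:Add1,r2:7,r3:Add2
  c6: CDB Mul1=48; stall  regs: r0:1,r1:Add1,r2:7,r3:Add2
  c7: stall  regs: r0:1,r1:Add1,r2:7,r3:Add2
  c8: CDB Add1=6; issue ADD r1<-Add1  regs: r0:1,r1:Add1,r2:7,r3:Add2
  c9: CDB Add2=96; issue MUL r2<-Mul1  regs: r0:1,r1:Add1,r2:Mul1,r3:96
  c10: issue SUB r0<-Add2  regs: r0:Add2,r1:Add1,r2:Mul1,r3:96
  c11: issue MUL r1<-Mul2  regs: r0:Add2,r1:Mul2,r2:Mul1,r3:96
  c12: CDB Add1=97; issue SUB r0<-Add1  regs: r0:Add1,r1:Mul2,r2:Mul1,r3:96
  c13: stall  regs: r0:Add1,r1:Mul2,r2:Mul1,r3:96
  c14: stall  regs: r0:Add1,r1:Mul2,r2:Mul1,r3:96
  c15: stall  regs: r0:Add1,r1:Mul2,r2:Mul1,r3:96
  c16: stall  regs: r0:Add1,r1:Mul2,r2:Mul1,r3:96
  c17: CDB Mul1=679; issue MUL r0<-Mul1  regs: r0:Mul1,r1:Mul2,r2:679,r3:96
  c18: -  regs: r0:Mul1,r1:Mul2,r2:679,r3:96
  c19: -  regs: r0:Mul1,r1:Mul2,r2:679,r3:96
  c20: CDB Add2=-583  regs: r0:Mul1,r1:Mul2,r2:679,r3:96
  c21: -  regs: r0:Mul1,r1:Mul2,r2:679,r3:96
  c22: -  regs: r0:Mul1,r1:Mul2,r2:679,r3:96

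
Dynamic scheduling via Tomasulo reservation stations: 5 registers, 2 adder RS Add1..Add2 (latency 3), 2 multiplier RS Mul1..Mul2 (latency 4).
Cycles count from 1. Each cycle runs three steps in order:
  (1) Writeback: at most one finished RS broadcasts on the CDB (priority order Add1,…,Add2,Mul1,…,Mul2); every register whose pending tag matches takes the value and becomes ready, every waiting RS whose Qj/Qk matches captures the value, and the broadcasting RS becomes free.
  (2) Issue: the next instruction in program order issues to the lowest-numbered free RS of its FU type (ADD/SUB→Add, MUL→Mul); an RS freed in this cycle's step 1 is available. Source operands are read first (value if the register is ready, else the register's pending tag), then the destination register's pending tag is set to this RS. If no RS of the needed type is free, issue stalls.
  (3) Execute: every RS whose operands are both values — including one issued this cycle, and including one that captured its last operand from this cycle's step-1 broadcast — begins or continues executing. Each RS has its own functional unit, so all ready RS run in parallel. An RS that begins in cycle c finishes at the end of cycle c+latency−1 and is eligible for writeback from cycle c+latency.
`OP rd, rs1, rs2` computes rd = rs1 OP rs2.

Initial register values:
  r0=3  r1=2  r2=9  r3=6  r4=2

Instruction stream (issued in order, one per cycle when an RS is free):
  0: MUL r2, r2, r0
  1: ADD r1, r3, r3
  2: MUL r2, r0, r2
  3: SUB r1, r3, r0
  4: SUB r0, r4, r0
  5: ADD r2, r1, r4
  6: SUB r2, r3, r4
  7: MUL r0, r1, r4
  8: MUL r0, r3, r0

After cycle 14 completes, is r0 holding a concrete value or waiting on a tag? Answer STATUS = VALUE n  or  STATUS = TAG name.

  c1: issue MUL r2<-Mul1  regs: r0:3,r1:2,r2:Mul1,r3:6,r4:2
  c2: issue ADD r1<-Add1  regs: r0:3,r1:Add1,r2:Mul1,r3:6,r4:2
  c3: issue MUL r2<-Mul2  regs: r0:3,r1:Add1,r2:Mul2,r3:6,r4:2
  c4: issue SUB r1<-Add2  regs: r0:3,r1:Add2,r2:Mul2,r3:6,r4:2
  c5: CDB Add1=12; issue SUB r0<-Add1  regs: r0:Add1,r1:Add2,r2:Mul2,r3:6,r4:2
  c6: CDB Mul1=27; stall  regs: r0:Add1,r1:Add2,r2:Mul2,r3:6,r4:2
  c7: CDB Add2=3; issue ADD r2<-Add2  regs: r0:Add1,r1:3,r2:Add2,r3:6,r4:2
  c8: CDB Add1=-1; issue SUB r2<-Add1  regs: r0:-1,r1:3,r2:Add1,r3:6,r4:2
  c9: issue MUL r0<-Mul1  regs: r0:Mul1,r1:3,r2:Add1,r3:6,r4:2
  c10: CDB Add2=5; stall  regs: r0:Mul1,r1:3,r2:Add1,r3:6,r4:2
  c11: CDB Add1=4; stall  regs: r0:Mul1,r1:3,r2:4,r3:6,r4:2
  c12: CDB Mul2=81; issue MUL r0<-Mul2  regs: r0:Mul2,r1:3,r2:4,r3:6,r4:2
  c13: CDB Mul1=6  regs: r0:Mul2,r1:3,r2:4,r3:6,r4:2
  c14: -  regs: r0:Mul2,r1:3,r2:4,r3:6,r4:2

STATUS = TAG Mul2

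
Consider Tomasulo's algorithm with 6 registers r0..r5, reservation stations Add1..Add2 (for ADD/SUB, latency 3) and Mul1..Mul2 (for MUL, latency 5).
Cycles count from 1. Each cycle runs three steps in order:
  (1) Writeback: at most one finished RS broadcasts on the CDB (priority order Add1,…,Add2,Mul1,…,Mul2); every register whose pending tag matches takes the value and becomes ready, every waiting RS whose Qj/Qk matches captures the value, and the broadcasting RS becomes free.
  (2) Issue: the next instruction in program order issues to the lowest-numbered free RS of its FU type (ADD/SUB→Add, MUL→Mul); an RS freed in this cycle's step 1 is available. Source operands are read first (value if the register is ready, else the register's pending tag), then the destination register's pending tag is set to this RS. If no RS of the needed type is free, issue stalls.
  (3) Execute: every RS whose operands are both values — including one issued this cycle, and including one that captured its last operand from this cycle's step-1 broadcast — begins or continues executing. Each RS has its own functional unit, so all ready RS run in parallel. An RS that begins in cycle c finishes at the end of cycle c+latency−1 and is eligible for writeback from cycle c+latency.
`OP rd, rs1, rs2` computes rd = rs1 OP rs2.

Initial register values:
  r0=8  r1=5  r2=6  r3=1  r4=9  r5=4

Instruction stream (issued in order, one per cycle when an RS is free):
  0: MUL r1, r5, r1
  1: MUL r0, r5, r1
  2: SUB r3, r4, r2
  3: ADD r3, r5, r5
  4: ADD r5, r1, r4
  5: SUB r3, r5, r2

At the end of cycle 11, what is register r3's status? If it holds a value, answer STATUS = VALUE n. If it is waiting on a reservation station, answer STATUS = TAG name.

c1: issue MUL r1<-Mul1 | r0:8,r1:Mul1,r2:6,r3:1,r4:9,r5:4
c2: issue MUL r0<-Mul2 | r0:Mul2,r1:Mul1,r2:6,r3:1,r4:9,r5:4
c3: issue SUB r3<-Add1 | r0:Mul2,r1:Mul1,r2:6,r3:Add1,r4:9,r5:4
c4: issue ADD r3<-Add2 | r0:Mul2,r1:Mul1,r2:6,r3:Add2,r4:9,r5:4
c5: stall | r0:Mul2,r1:Mul1,r2:6,r3:Add2,r4:9,r5:4
c6: CDB Add1=3; issue ADD r5<-Add1 | r0:Mul2,r1:Mul1,r2:6,r3:Add2,r4:9,r5:Add1
c7: CDB Add2=8; issue SUB r3<-Add2 | r0:Mul2,r1:Mul1,r2:6,r3:Add2,r4:9,r5:Add1
c8: CDB Mul1=20 | r0:Mul2,r1:20,r2:6,r3:Add2,r4:9,r5:Add1
c9: - | r0:Mul2,r1:20,r2:6,r3:Add2,r4:9,r5:Add1
c10: - | r0:Mul2,r1:20,r2:6,r3:Add2,r4:9,r5:Add1
c11: CDB Add1=29 | r0:Mul2,r1:20,r2:6,r3:Add2,r4:9,r5:29

STATUS = TAG Add2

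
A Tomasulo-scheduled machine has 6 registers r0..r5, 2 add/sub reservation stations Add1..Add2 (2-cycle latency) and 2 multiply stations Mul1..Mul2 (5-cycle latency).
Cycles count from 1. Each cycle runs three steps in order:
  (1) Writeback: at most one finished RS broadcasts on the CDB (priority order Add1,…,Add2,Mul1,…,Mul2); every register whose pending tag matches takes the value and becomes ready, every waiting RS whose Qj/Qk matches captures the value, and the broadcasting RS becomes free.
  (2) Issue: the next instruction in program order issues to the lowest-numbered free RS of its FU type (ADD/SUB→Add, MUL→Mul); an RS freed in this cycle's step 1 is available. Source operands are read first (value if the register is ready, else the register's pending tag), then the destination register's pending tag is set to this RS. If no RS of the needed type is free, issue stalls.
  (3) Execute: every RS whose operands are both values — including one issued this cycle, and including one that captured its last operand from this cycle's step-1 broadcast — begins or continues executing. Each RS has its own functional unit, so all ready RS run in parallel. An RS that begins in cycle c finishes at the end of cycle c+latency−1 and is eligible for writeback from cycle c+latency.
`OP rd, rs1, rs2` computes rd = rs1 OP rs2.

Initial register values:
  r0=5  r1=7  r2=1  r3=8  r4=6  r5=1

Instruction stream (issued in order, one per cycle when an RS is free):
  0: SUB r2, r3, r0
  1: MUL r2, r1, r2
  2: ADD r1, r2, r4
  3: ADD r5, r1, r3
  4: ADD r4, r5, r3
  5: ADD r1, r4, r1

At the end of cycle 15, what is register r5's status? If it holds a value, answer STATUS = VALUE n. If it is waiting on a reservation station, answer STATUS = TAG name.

c1: issue SUB r2<-Add1 | r0:5,r1:7,r2:Add1,r3:8,r4:6,r5:1
c2: issue MUL r2<-Mul1 | r0:5,r1:7,r2:Mul1,r3:8,r4:6,r5:1
c3: CDB Add1=3; issue ADD r1<-Add1 | r0:5,r1:Add1,r2:Mul1,r3:8,r4:6,r5:1
c4: issue ADD r5<-Add2 | r0:5,r1:Add1,r2:Mul1,r3:8,r4:6,r5:Add2
c5: stall | r0:5,r1:Add1,r2:Mul1,r3:8,r4:6,r5:Add2
c6: stall | r0:5,r1:Add1,r2:Mul1,r3:8,r4:6,r5:Add2
c7: stall | r0:5,r1:Add1,r2:Mul1,r3:8,r4:6,r5:Add2
c8: CDB Mul1=21; stall | r0:5,r1:Add1,r2:21,r3:8,r4:6,r5:Add2
c9: stall | r0:5,r1:Add1,r2:21,r3:8,r4:6,r5:Add2
c10: CDB Add1=27; issue ADD r4<-Add1 | r0:5,r1:27,r2:21,r3:8,r4:Add1,r5:Add2
c11: stall | r0:5,r1:27,r2:21,r3:8,r4:Add1,r5:Add2
c12: CDB Add2=35; issue ADD r1<-Add2 | r0:5,r1:Add2,r2:21,r3:8,r4:Add1,r5:35
c13: - | r0:5,r1:Add2,r2:21,r3:8,r4:Add1,r5:35
c14: CDB Add1=43 | r0:5,r1:Add2,r2:21,r3:8,r4:43,r5:35
c15: - | r0:5,r1:Add2,r2:21,r3:8,r4:43,r5:35

STATUS = VALUE 35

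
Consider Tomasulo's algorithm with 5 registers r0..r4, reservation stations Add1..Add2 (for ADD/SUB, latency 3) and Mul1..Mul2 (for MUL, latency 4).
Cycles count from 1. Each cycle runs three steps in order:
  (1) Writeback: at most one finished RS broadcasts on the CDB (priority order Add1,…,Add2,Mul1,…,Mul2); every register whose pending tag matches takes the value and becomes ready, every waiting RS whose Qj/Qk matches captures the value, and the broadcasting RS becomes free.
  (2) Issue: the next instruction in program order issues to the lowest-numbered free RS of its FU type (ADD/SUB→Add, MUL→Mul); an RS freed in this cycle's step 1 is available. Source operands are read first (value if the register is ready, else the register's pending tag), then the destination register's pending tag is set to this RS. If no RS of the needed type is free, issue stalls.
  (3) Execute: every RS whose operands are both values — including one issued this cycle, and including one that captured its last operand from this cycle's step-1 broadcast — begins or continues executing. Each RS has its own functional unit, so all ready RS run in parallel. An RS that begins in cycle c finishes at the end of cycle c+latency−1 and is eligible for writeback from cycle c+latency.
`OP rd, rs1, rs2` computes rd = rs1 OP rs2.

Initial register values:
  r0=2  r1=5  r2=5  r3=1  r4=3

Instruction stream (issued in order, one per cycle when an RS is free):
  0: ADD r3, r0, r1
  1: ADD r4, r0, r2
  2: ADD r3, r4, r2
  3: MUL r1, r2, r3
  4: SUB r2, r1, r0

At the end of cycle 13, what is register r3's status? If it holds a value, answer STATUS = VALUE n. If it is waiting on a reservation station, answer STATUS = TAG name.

STATUS = VALUE 12

c1: issue ADD r3<-Add1 | r0:2,r1:5,r2:5,r3:Add1,r4:3
c2: issue ADD r4<-Add2 | r0:2,r1:5,r2:5,r3:Add1,r4:Add2
c3: stall | r0:2,r1:5,r2:5,r3:Add1,r4:Add2
c4: CDB Add1=7; issue ADD r3<-Add1 | r0:2,r1:5,r2:5,r3:Add1,r4:Add2
c5: CDB Add2=7; issue MUL r1<-Mul1 | r0:2,r1:Mul1,r2:5,r3:Add1,r4:7
c6: issue SUB r2<-Add2 | r0:2,r1:Mul1,r2:Add2,r3:Add1,r4:7
c7: - | r0:2,r1:Mul1,r2:Add2,r3:Add1,r4:7
c8: CDB Add1=12 | r0:2,r1:Mul1,r2:Add2,r3:12,r4:7
c9: - | r0:2,r1:Mul1,r2:Add2,r3:12,r4:7
c10: - | r0:2,r1:Mul1,r2:Add2,r3:12,r4:7
c11: - | r0:2,r1:Mul1,r2:Add2,r3:12,r4:7
c12: CDB Mul1=60 | r0:2,r1:60,r2:Add2,r3:12,r4:7
c13: - | r0:2,r1:60,r2:Add2,r3:12,r4:7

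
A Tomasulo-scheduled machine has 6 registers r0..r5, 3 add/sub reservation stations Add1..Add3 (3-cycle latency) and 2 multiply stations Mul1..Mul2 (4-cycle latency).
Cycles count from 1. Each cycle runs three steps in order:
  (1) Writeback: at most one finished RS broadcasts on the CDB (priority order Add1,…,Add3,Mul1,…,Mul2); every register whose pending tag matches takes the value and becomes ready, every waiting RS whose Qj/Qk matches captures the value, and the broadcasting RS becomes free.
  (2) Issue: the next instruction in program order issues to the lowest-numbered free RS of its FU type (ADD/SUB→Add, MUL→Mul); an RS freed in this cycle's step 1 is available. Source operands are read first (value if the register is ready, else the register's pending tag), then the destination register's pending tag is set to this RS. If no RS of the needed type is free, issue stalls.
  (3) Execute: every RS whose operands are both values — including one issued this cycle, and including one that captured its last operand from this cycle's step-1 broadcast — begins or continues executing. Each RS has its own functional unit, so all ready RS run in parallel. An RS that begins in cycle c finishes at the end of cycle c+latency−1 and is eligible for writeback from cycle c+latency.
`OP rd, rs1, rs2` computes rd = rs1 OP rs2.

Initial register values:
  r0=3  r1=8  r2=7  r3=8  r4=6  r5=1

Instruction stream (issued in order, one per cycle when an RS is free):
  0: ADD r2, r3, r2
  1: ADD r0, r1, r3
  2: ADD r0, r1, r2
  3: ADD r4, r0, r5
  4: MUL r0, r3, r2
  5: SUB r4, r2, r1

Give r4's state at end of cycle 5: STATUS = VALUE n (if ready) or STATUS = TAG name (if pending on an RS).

STATUS = TAG Add1

  c1: issue ADD r2<-Add1  regs: r0:3,r1:8,r2:Add1,r3:8,r4:6,r5:1
  c2: issue ADD r0<-Add2  regs: r0:Add2,r1:8,r2:Add1,r3:8,r4:6,r5:1
  c3: issue ADD r0<-Add3  regs: r0:Add3,r1:8,r2:Add1,r3:8,r4:6,r5:1
  c4: CDB Add1=15; issue ADD r4<-Add1  regs: r0:Add3,r1:8,r2:15,r3:8,r4:Add1,r5:1
  c5: CDB Add2=16; issue MUL r0<-Mul1  regs: r0:Mul1,r1:8,r2:15,r3:8,r4:Add1,r5:1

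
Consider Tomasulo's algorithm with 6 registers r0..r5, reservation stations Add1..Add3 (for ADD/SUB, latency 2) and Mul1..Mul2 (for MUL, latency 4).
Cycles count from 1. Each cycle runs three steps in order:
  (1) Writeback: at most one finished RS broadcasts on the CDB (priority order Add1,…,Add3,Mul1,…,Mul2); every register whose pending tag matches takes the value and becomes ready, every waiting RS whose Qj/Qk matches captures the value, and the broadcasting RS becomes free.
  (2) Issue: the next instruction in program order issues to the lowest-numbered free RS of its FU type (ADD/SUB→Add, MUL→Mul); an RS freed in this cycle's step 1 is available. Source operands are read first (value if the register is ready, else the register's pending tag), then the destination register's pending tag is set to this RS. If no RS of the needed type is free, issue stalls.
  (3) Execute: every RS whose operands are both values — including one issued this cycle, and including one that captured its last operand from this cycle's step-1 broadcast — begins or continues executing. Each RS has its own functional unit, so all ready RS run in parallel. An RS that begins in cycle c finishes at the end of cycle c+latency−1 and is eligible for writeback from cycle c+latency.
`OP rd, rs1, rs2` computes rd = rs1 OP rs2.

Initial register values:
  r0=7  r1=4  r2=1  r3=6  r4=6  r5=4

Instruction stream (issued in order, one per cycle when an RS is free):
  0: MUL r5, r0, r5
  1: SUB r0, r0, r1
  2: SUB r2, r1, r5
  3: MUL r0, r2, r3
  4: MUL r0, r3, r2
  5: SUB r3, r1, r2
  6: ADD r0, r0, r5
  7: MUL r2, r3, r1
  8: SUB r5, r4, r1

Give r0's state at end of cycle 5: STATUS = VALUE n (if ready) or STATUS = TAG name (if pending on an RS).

STATUS = TAG Mul1

  c1: issue MUL r5<-Mul1  regs: r0:7,r1:4,r2:1,r3:6,r4:6,r5:Mul1
  c2: issue SUB r0<-Add1  regs: r0:Add1,r1:4,r2:1,r3:6,r4:6,r5:Mul1
  c3: issue SUB r2<-Add2  regs: r0:Add1,r1:4,r2:Add2,r3:6,r4:6,r5:Mul1
  c4: CDB Add1=3; issue MUL r0<-Mul2  regs: r0:Mul2,r1:4,r2:Add2,r3:6,r4:6,r5:Mul1
  c5: CDB Mul1=28; issue MUL r0<-Mul1  regs: r0:Mul1,r1:4,r2:Add2,r3:6,r4:6,r5:28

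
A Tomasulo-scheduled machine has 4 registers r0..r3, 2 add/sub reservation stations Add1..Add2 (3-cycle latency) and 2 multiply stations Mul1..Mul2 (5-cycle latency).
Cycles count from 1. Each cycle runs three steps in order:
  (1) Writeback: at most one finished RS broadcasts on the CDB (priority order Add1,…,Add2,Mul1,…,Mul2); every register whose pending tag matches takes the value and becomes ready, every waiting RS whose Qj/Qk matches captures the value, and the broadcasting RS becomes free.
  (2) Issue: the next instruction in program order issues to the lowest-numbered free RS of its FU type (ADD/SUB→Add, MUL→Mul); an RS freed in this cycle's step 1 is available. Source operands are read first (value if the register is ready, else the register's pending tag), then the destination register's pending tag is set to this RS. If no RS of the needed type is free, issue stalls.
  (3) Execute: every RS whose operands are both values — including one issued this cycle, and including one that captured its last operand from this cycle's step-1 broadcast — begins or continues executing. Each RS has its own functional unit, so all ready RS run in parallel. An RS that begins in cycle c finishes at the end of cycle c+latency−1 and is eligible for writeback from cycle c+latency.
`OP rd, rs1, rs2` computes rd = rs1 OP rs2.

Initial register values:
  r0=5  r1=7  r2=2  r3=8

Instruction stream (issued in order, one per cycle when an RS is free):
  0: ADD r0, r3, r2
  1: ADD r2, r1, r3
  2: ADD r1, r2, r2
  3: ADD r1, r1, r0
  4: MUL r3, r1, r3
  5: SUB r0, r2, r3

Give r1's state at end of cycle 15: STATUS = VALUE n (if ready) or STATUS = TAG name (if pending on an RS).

STATUS = VALUE 40

c1: issue ADD r0<-Add1 | r0:Add1,r1:7,r2:2,r3:8
c2: issue ADD r2<-Add2 | r0:Add1,r1:7,r2:Add2,r3:8
c3: stall | r0:Add1,r1:7,r2:Add2,r3:8
c4: CDB Add1=10; issue ADD r1<-Add1 | r0:10,r1:Add1,r2:Add2,r3:8
c5: CDB Add2=15; issue ADD r1<-Add2 | r0:10,r1:Add2,r2:15,r3:8
c6: issue MUL r3<-Mul1 | r0:10,r1:Add2,r2:15,r3:Mul1
c7: stall | r0:10,r1:Add2,r2:15,r3:Mul1
c8: CDB Add1=30; issue SUB r0<-Add1 | r0:Add1,r1:Add2,r2:15,r3:Mul1
c9: - | r0:Add1,r1:Add2,r2:15,r3:Mul1
c10: - | r0:Add1,r1:Add2,r2:15,r3:Mul1
c11: CDB Add2=40 | r0:Add1,r1:40,r2:15,r3:Mul1
c12: - | r0:Add1,r1:40,r2:15,r3:Mul1
c13: - | r0:Add1,r1:40,r2:15,r3:Mul1
c14: - | r0:Add1,r1:40,r2:15,r3:Mul1
c15: - | r0:Add1,r1:40,r2:15,r3:Mul1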